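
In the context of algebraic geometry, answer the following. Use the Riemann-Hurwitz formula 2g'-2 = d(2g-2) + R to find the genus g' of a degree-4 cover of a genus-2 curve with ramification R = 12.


Riemann-Hurwitz formula: 2g' - 2 = d(2g - 2) + R
Given: d = 4, g = 2, R = 12
2g' - 2 = 4*(2*2 - 2) + 12
2g' - 2 = 4*2 + 12
2g' - 2 = 8 + 12 = 20
2g' = 22
g' = 11

11


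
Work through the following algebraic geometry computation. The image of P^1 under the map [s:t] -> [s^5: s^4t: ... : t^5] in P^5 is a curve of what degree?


The rational normal curve in P^5 is the image of P^1 under the 5-uple Veronese.
A general hyperplane in P^5 pulls back to a degree-5 form on P^1, which has 5 zeros,
so the curve meets a general hyperplane in 5 points. Degree = 5.

5


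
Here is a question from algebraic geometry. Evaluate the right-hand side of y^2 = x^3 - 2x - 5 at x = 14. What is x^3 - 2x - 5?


Compute x^3 - 2x - 5 at x = 14:
x^3 = 14^3 = 2744
(-2)*x = (-2)*14 = -28
Sum: 2744 - 28 - 5 = 2711

2711


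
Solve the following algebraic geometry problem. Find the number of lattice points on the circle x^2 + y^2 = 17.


Systematically check integer values of x where x^2 <= 17.
For each valid x, check if 17 - x^2 is a perfect square.
x=1: 17 - 1 = 16, sqrt = 4 (valid)
x=4: 17 - 16 = 1, sqrt = 1 (valid)
Total integer solutions found: 8

8


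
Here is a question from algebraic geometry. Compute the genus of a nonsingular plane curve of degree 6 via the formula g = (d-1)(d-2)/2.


Using the genus formula for smooth plane curves:
g = (d-1)(d-2)/2
g = (6-1)(6-2)/2
g = 5*4/2
g = 20/2 = 10

10


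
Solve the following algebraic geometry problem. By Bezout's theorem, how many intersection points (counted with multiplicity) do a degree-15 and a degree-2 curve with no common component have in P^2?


Bezout's theorem states the intersection count equals the product of degrees.
Intersection count = 15 * 2 = 30

30


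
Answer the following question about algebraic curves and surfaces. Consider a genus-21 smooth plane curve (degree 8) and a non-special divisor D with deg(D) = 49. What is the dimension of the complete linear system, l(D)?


First, compute the genus of a smooth plane curve of degree 8:
g = (d-1)(d-2)/2 = (8-1)(8-2)/2 = 21
For a non-special divisor D (i.e., h^1(D) = 0), Riemann-Roch gives:
l(D) = deg(D) - g + 1
Since deg(D) = 49 >= 2g - 1 = 41, D is non-special.
l(D) = 49 - 21 + 1 = 29

29


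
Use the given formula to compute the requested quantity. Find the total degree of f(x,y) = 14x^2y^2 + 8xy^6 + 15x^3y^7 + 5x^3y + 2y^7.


Examine each term for its total degree (sum of exponents).
  Term '14x^2y^2' has total degree 2+2 = 4.
  Term '8xy^6' has total degree 1+6 = 7.
  Term '15x^3y^7' has total degree 3+7 = 10.
  Term '5x^3y' has total degree 3+1 = 4.
  Term '2y^7' has total degree 0+7 = 7.
The maximum total degree among all terms is 10.

10


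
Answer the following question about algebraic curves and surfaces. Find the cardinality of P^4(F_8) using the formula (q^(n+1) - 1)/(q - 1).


P^4(F_8) has (q^(n+1) - 1)/(q - 1) points.
= 8^4 + 8^3 + 8^2 + 8^1 + 8^0
= 4096 + 512 + 64 + 8 + 1
= 4681

4681


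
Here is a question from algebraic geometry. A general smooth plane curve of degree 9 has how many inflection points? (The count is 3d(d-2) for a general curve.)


For a general smooth plane curve C of degree d, the inflection points are
the intersection of C with its Hessian curve, which has degree 3(d-2).
By Bezout, the total intersection number is d * 3(d-2) = 9 * 21 = 189.
For a general curve every flex is ordinary, so each contributes
multiplicity 1 to C·Hess(C), and the number of distinct inflection
points is 3d(d-2).
Inflection points = 3*9*(9-2) = 3*9*7 = 189

189


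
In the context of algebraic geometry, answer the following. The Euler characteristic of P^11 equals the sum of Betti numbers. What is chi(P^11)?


The complex projective space P^11 has one cell in each even real dimension 0, 2, ..., 22.
The cohomology groups are H^{2k}(P^11) = Z for k = 0,...,11, and 0 otherwise.
Euler characteristic = sum of Betti numbers = 1 per even-dimensional cohomology group.
chi(P^11) = 11 + 1 = 12

12


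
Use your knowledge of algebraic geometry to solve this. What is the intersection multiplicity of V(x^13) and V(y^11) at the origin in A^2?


The intersection multiplicity of V(x^a) and V(y^b) at the origin is:
I(O; V(x^13), V(y^11)) = dim_k(k[x,y]/(x^13, y^11))
A basis for k[x,y]/(x^13, y^11) is the set of monomials x^i * y^j
where 0 <= i < 13 and 0 <= j < 11.
The number of such monomials is 13 * 11 = 143

143


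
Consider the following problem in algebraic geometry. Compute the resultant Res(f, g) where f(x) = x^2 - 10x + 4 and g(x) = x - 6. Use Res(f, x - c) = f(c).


For Res(f, x - c), we evaluate f at x = c.
f(6) = 6^2 - 10*6 + 4
= 36 - 60 + 4
= -24 + 4 = -20
Res(f, g) = -20

-20


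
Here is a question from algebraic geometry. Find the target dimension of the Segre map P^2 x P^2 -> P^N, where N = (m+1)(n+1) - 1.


The Segre embedding maps P^m x P^n into P^N via
all products of coordinates from each factor.
N = (m+1)(n+1) - 1
N = (2+1)(2+1) - 1
N = 3*3 - 1
N = 9 - 1 = 8

8


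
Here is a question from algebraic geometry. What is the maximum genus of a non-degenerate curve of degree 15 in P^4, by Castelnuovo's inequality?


Castelnuovo's bound: write d - 1 = m(r-1) + epsilon with 0 <= epsilon < r-1.
d - 1 = 15 - 1 = 14
r - 1 = 4 - 1 = 3
14 = 4*3 + 2, so m = 4, epsilon = 2
pi(d, r) = m(m-1)(r-1)/2 + m*epsilon
= 4*3*3/2 + 4*2
= 36/2 + 8
= 18 + 8 = 26

26


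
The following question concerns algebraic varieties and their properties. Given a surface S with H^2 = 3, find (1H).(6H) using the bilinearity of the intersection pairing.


Using bilinearity of the intersection pairing on a surface S:
(aH).(bH) = ab * (H.H)
We have H^2 = 3.
D.E = (1H).(6H) = 1*6*3
= 6*3
= 18

18


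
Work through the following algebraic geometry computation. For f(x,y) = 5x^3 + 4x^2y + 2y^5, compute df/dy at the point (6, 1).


df/dy = 4*x^2 + 5*2*y^4
At (6,1): 4*6^2 + 5*2*1^4
= 144 + 10
= 154

154


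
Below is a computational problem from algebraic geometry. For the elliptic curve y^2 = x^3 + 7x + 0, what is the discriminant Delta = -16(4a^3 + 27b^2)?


Compute each component:
4a^3 = 4*7^3 = 4*343 = 1372
27b^2 = 27*0^2 = 27*0 = 0
4a^3 + 27b^2 = 1372 + 0 = 1372
Delta = -16*1372 = -21952

-21952


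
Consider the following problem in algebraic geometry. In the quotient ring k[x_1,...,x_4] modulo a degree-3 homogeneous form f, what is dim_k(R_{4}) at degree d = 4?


For R = k[x_1,...,x_n]/(f) with f homogeneous of degree e:
The Hilbert series is (1 - t^e)/(1 - t)^n.
So h(d) = C(d+n-1, n-1) - C(d-e+n-1, n-1) for d >= e.
With n=4, e=3, d=4:
C(4+4-1, 4-1) = C(7, 3) = 35
C(4-3+4-1, 4-1) = C(4, 3) = 4
h(4) = 35 - 4 = 31

31


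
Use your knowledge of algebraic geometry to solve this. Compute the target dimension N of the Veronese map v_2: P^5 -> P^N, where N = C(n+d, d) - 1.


The Veronese embedding v_d: P^n -> P^N maps each point to all
degree-d monomials in n+1 homogeneous coordinates.
N = C(n+d, d) - 1
N = C(5+2, 2) - 1
N = C(7, 2) - 1
C(7, 2) = 21
N = 21 - 1 = 20

20


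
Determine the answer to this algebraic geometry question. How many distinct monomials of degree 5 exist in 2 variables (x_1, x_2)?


The number of degree-5 monomials in 2 variables is C(d+n-1, n-1).
= C(5+2-1, 2-1) = C(6, 1)
= 6

6


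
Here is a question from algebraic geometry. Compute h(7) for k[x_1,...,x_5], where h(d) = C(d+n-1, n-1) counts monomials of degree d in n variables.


The Hilbert function for the polynomial ring in 5 variables is:
h(d) = C(d+n-1, n-1)
h(7) = C(7+5-1, 5-1) = C(11, 4)
= 11! / (4! * 7!)
= 330

330


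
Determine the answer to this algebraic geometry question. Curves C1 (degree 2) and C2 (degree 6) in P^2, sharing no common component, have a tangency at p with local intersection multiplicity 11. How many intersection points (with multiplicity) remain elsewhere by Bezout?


By Bezout's theorem, the total intersection number is d1 * d2.
Total = 2 * 6 = 12
Intersection multiplicity at p = 11
Remaining intersections = 12 - 11 = 1

1


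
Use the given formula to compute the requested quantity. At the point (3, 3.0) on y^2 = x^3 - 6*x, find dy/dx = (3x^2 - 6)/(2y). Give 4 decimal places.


Using implicit differentiation of y^2 = x^3 - 6*x:
2y * dy/dx = 3x^2 - 6
dy/dx = (3x^2 - 6)/(2y)
Numerator: 3*3^2 - 6 = 21
Denominator: 2*3.0 = 6.0
dy/dx = 21/6.0 = 3.5000

3.5000


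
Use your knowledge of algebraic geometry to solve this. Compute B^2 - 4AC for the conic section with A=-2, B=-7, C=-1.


The discriminant of a conic Ax^2 + Bxy + Cy^2 + ... = 0 is B^2 - 4AC.
B^2 = (-7)^2 = 49
4AC = 4*(-2)*(-1) = 8
Discriminant = 49 - 8 = 41

41


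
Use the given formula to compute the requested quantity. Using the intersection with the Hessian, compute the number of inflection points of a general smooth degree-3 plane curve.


For a general smooth plane curve C of degree d, the inflection points are
the intersection of C with its Hessian curve, which has degree 3(d-2).
By Bezout, the total intersection number is d * 3(d-2) = 3 * 3 = 9.
For a general curve every flex is ordinary, so each contributes
multiplicity 1 to C·Hess(C), and the number of distinct inflection
points is 3d(d-2).
Inflection points = 3*3*(3-2) = 3*3*1 = 9

9


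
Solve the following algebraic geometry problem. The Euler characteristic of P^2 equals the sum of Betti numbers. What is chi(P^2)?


The complex projective space P^2 has one cell in each even real dimension 0, 2, ..., 4.
The cohomology groups are H^{2k}(P^2) = Z for k = 0,...,2, and 0 otherwise.
Euler characteristic = sum of Betti numbers = 1 per even-dimensional cohomology group.
chi(P^2) = 2 + 1 = 3

3


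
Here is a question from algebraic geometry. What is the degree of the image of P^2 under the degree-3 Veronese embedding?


The Veronese variety v_3(P^2) has degree d^r.
d^r = 3^2 = 9

9


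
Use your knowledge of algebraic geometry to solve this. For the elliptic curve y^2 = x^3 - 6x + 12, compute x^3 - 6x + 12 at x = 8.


Compute x^3 - 6x + 12 at x = 8:
x^3 = 8^3 = 512
(-6)*x = (-6)*8 = -48
Sum: 512 - 48 + 12 = 476

476


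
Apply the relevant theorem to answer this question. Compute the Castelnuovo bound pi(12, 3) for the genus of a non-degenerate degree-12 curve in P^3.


Castelnuovo's bound: write d - 1 = m(r-1) + epsilon with 0 <= epsilon < r-1.
d - 1 = 12 - 1 = 11
r - 1 = 3 - 1 = 2
11 = 5*2 + 1, so m = 5, epsilon = 1
pi(d, r) = m(m-1)(r-1)/2 + m*epsilon
= 5*4*2/2 + 5*1
= 40/2 + 5
= 20 + 5 = 25

25


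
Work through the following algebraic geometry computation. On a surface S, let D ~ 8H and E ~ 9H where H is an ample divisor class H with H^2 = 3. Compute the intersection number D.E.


Using bilinearity of the intersection pairing on a surface S:
(aH).(bH) = ab * (H.H)
We have H^2 = 3.
D.E = (8H).(9H) = 8*9*3
= 72*3
= 216

216


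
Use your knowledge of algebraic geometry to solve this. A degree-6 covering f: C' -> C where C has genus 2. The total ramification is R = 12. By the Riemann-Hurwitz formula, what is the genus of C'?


Riemann-Hurwitz formula: 2g' - 2 = d(2g - 2) + R
Given: d = 6, g = 2, R = 12
2g' - 2 = 6*(2*2 - 2) + 12
2g' - 2 = 6*2 + 12
2g' - 2 = 12 + 12 = 24
2g' = 26
g' = 13

13


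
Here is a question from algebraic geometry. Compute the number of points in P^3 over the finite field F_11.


P^3(F_11) has (q^(n+1) - 1)/(q - 1) points.
= 11^3 + 11^2 + 11^1 + 11^0
= 1331 + 121 + 11 + 1
= 1464

1464


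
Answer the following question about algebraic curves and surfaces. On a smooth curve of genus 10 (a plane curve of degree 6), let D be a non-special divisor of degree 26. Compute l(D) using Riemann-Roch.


First, compute the genus of a smooth plane curve of degree 6:
g = (d-1)(d-2)/2 = (6-1)(6-2)/2 = 10
For a non-special divisor D (i.e., h^1(D) = 0), Riemann-Roch gives:
l(D) = deg(D) - g + 1
Since deg(D) = 26 >= 2g - 1 = 19, D is non-special.
l(D) = 26 - 10 + 1 = 17

17


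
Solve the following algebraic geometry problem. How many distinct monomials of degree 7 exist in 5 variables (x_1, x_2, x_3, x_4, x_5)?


The number of degree-7 monomials in 5 variables is C(d+n-1, n-1).
= C(7+5-1, 5-1) = C(11, 4)
= 330

330


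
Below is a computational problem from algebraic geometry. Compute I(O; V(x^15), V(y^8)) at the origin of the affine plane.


The intersection multiplicity of V(x^a) and V(y^b) at the origin is:
I(O; V(x^15), V(y^8)) = dim_k(k[x,y]/(x^15, y^8))
A basis for k[x,y]/(x^15, y^8) is the set of monomials x^i * y^j
where 0 <= i < 15 and 0 <= j < 8.
The number of such monomials is 15 * 8 = 120

120


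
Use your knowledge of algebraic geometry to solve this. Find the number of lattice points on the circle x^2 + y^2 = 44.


Systematically check integer values of x where x^2 <= 44.
For each valid x, check if 44 - x^2 is a perfect square.
Total integer solutions found: 0

0


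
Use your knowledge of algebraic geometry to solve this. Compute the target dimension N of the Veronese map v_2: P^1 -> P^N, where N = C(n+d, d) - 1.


The Veronese embedding v_d: P^n -> P^N maps each point to all
degree-d monomials in n+1 homogeneous coordinates.
N = C(n+d, d) - 1
N = C(1+2, 2) - 1
N = C(3, 2) - 1
C(3, 2) = 3
N = 3 - 1 = 2

2


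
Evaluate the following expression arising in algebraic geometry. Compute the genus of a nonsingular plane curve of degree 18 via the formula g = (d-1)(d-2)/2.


Using the genus formula for smooth plane curves:
g = (d-1)(d-2)/2
g = (18-1)(18-2)/2
g = 17*16/2
g = 272/2 = 136

136


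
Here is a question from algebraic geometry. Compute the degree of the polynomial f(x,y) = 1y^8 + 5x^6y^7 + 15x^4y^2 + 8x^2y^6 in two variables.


Examine each term for its total degree (sum of exponents).
  Term '1y^8' has total degree 0+8 = 8.
  Term '5x^6y^7' has total degree 6+7 = 13.
  Term '15x^4y^2' has total degree 4+2 = 6.
  Term '8x^2y^6' has total degree 2+6 = 8.
The maximum total degree among all terms is 13.

13


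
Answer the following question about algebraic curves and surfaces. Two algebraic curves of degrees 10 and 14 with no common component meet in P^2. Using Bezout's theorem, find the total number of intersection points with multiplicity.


Bezout's theorem states the intersection count equals the product of degrees.
Intersection count = 10 * 14 = 140

140


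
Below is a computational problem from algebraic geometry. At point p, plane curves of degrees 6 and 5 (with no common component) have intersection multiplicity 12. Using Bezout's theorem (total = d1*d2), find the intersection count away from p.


By Bezout's theorem, the total intersection number is d1 * d2.
Total = 6 * 5 = 30
Intersection multiplicity at p = 12
Remaining intersections = 30 - 12 = 18

18


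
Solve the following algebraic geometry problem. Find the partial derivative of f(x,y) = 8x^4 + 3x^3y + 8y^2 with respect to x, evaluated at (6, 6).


df/dx = 4*8*x^3 + 3*3*x^2*y
At (6,6): 4*8*6^3 + 3*3*6^2*6
= 6912 + 1944
= 8856

8856


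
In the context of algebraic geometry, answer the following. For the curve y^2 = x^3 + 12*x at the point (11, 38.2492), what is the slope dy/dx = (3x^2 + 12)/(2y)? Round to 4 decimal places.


Using implicit differentiation of y^2 = x^3 + 12*x:
2y * dy/dx = 3x^2 + 12
dy/dx = (3x^2 + 12)/(2y)
Numerator: 3*11^2 + 12 = 375
Denominator: 2*38.2492 = 76.4984
dy/dx = 375/76.4984 = 4.9021

4.9021


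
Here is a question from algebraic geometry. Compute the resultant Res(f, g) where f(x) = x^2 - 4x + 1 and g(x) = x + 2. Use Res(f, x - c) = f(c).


For Res(f, x - c), we evaluate f at x = c.
f(-2) = (-2)^2 - 4*(-2) + 1
= 4 + 8 + 1
= 12 + 1 = 13
Res(f, g) = 13

13


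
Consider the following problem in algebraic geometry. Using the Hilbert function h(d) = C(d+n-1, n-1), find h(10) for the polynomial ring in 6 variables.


The Hilbert function for the polynomial ring in 6 variables is:
h(d) = C(d+n-1, n-1)
h(10) = C(10+6-1, 6-1) = C(15, 5)
= 15! / (5! * 10!)
= 3003

3003


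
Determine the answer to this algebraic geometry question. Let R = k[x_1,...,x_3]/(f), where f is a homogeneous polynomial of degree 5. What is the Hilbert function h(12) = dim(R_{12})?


For R = k[x_1,...,x_n]/(f) with f homogeneous of degree e:
The Hilbert series is (1 - t^e)/(1 - t)^n.
So h(d) = C(d+n-1, n-1) - C(d-e+n-1, n-1) for d >= e.
With n=3, e=5, d=12:
C(12+3-1, 3-1) = C(14, 2) = 91
C(12-5+3-1, 3-1) = C(9, 2) = 36
h(12) = 91 - 36 = 55

55


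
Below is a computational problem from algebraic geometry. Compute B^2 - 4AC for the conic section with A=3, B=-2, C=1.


The discriminant of a conic Ax^2 + Bxy + Cy^2 + ... = 0 is B^2 - 4AC.
B^2 = (-2)^2 = 4
4AC = 4*3*1 = 12
Discriminant = 4 - 12 = -8

-8


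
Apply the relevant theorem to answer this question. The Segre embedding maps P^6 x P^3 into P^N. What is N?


The Segre embedding maps P^m x P^n into P^N via
all products of coordinates from each factor.
N = (m+1)(n+1) - 1
N = (6+1)(3+1) - 1
N = 7*4 - 1
N = 28 - 1 = 27

27


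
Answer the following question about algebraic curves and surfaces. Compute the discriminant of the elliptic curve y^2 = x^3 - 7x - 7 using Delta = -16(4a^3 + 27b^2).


Compute each component:
4a^3 = 4*(-7)^3 = 4*(-343) = -1372
27b^2 = 27*(-7)^2 = 27*49 = 1323
4a^3 + 27b^2 = -1372 + 1323 = -49
Delta = -16*(-49) = 784

784


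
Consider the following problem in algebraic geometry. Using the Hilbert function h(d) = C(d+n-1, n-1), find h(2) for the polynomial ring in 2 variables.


The Hilbert function for the polynomial ring in 2 variables is:
h(d) = C(d+n-1, n-1)
h(2) = C(2+2-1, 2-1) = C(3, 1)
= 3! / (1! * 2!)
= 3

3


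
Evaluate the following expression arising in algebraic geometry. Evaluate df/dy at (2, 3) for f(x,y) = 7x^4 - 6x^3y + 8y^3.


df/dy = (-6)*x^3 + 3*8*y^2
At (2,3): (-6)*2^3 + 3*8*3^2
= -48 + 216
= 168

168


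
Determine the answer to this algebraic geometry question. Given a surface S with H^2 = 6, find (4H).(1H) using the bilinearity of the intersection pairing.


Using bilinearity of the intersection pairing on a surface S:
(aH).(bH) = ab * (H.H)
We have H^2 = 6.
D.E = (4H).(1H) = 4*1*6
= 4*6
= 24

24


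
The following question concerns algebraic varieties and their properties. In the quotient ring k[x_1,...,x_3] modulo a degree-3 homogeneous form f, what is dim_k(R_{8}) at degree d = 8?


For R = k[x_1,...,x_n]/(f) with f homogeneous of degree e:
The Hilbert series is (1 - t^e)/(1 - t)^n.
So h(d) = C(d+n-1, n-1) - C(d-e+n-1, n-1) for d >= e.
With n=3, e=3, d=8:
C(8+3-1, 3-1) = C(10, 2) = 45
C(8-3+3-1, 3-1) = C(7, 2) = 21
h(8) = 45 - 21 = 24

24


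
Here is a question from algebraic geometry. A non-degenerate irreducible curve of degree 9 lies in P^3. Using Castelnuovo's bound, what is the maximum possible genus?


Castelnuovo's bound: write d - 1 = m(r-1) + epsilon with 0 <= epsilon < r-1.
d - 1 = 9 - 1 = 8
r - 1 = 3 - 1 = 2
8 = 4*2 + 0, so m = 4, epsilon = 0
pi(d, r) = m(m-1)(r-1)/2 + m*epsilon
= 4*3*2/2 + 4*0
= 24/2 + 0
= 12 + 0 = 12

12


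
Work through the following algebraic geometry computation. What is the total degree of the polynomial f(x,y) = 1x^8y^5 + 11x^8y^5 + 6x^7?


Examine each term for its total degree (sum of exponents).
  Term '1x^8y^5' has total degree 8+5 = 13.
  Term '11x^8y^5' has total degree 8+5 = 13.
  Term '6x^7' has total degree 7+0 = 7.
The maximum total degree among all terms is 13.

13


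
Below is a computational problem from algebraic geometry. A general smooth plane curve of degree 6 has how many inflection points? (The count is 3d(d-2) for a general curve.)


For a general smooth plane curve C of degree d, the inflection points are
the intersection of C with its Hessian curve, which has degree 3(d-2).
By Bezout, the total intersection number is d * 3(d-2) = 6 * 12 = 72.
For a general curve every flex is ordinary, so each contributes
multiplicity 1 to C·Hess(C), and the number of distinct inflection
points is 3d(d-2).
Inflection points = 3*6*(6-2) = 3*6*4 = 72

72


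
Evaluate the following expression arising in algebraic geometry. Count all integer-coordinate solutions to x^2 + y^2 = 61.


Systematically check integer values of x where x^2 <= 61.
For each valid x, check if 61 - x^2 is a perfect square.
x=5: 61 - 25 = 36, sqrt = 6 (valid)
x=6: 61 - 36 = 25, sqrt = 5 (valid)
Total integer solutions found: 8

8


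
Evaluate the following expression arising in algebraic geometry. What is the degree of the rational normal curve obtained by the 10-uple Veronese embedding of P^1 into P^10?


The rational normal curve in P^10 is the image of P^1 under the 10-uple Veronese.
A general hyperplane in P^10 pulls back to a degree-10 form on P^1, which has 10 zeros,
so the curve meets a general hyperplane in 10 points. Degree = 10.

10


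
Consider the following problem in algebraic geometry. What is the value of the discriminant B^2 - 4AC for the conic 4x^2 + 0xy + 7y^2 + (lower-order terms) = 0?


The discriminant of a conic Ax^2 + Bxy + Cy^2 + ... = 0 is B^2 - 4AC.
B^2 = 0^2 = 0
4AC = 4*4*7 = 112
Discriminant = 0 - 112 = -112

-112


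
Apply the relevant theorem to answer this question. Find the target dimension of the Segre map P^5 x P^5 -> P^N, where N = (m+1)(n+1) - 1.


The Segre embedding maps P^m x P^n into P^N via
all products of coordinates from each factor.
N = (m+1)(n+1) - 1
N = (5+1)(5+1) - 1
N = 6*6 - 1
N = 36 - 1 = 35

35


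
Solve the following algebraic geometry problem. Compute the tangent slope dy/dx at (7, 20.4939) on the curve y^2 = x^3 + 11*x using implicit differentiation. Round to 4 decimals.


Using implicit differentiation of y^2 = x^3 + 11*x:
2y * dy/dx = 3x^2 + 11
dy/dx = (3x^2 + 11)/(2y)
Numerator: 3*7^2 + 11 = 158
Denominator: 2*20.4939 = 40.9878
dy/dx = 158/40.9878 = 3.8548

3.8548


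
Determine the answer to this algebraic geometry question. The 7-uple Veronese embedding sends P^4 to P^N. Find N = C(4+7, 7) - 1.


The Veronese embedding v_d: P^n -> P^N maps each point to all
degree-d monomials in n+1 homogeneous coordinates.
N = C(n+d, d) - 1
N = C(4+7, 7) - 1
N = C(11, 7) - 1
C(11, 7) = 330
N = 330 - 1 = 329

329


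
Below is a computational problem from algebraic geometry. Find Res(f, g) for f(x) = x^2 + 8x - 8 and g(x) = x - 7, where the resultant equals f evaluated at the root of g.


For Res(f, x - c), we evaluate f at x = c.
f(7) = 7^2 + 8*7 - 8
= 49 + 56 - 8
= 105 - 8 = 97
Res(f, g) = 97

97


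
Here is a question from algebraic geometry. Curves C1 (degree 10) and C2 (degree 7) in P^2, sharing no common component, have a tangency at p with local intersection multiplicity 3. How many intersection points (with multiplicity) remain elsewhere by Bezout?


By Bezout's theorem, the total intersection number is d1 * d2.
Total = 10 * 7 = 70
Intersection multiplicity at p = 3
Remaining intersections = 70 - 3 = 67

67


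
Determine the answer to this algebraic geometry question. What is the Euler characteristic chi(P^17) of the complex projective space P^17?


The complex projective space P^17 has one cell in each even real dimension 0, 2, ..., 34.
The cohomology groups are H^{2k}(P^17) = Z for k = 0,...,17, and 0 otherwise.
Euler characteristic = sum of Betti numbers = 1 per even-dimensional cohomology group.
chi(P^17) = 17 + 1 = 18

18


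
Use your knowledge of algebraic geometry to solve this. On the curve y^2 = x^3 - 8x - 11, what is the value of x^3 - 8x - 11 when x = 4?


Compute x^3 - 8x - 11 at x = 4:
x^3 = 4^3 = 64
(-8)*x = (-8)*4 = -32
Sum: 64 - 32 - 11 = 21

21


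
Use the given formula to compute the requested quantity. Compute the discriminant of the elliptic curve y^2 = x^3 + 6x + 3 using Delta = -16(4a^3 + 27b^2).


Compute each component:
4a^3 = 4*6^3 = 4*216 = 864
27b^2 = 27*3^2 = 27*9 = 243
4a^3 + 27b^2 = 864 + 243 = 1107
Delta = -16*1107 = -17712

-17712


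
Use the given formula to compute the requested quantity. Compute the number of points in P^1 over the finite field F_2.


P^1(F_2) has (q^(n+1) - 1)/(q - 1) points.
= 2^1 + 2^0
= 2 + 1
= 3

3


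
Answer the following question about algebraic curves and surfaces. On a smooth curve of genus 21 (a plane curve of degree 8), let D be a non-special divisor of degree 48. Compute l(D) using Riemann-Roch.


First, compute the genus of a smooth plane curve of degree 8:
g = (d-1)(d-2)/2 = (8-1)(8-2)/2 = 21
For a non-special divisor D (i.e., h^1(D) = 0), Riemann-Roch gives:
l(D) = deg(D) - g + 1
Since deg(D) = 48 >= 2g - 1 = 41, D is non-special.
l(D) = 48 - 21 + 1 = 28

28


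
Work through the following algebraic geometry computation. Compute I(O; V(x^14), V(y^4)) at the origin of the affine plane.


The intersection multiplicity of V(x^a) and V(y^b) at the origin is:
I(O; V(x^14), V(y^4)) = dim_k(k[x,y]/(x^14, y^4))
A basis for k[x,y]/(x^14, y^4) is the set of monomials x^i * y^j
where 0 <= i < 14 and 0 <= j < 4.
The number of such monomials is 14 * 4 = 56

56


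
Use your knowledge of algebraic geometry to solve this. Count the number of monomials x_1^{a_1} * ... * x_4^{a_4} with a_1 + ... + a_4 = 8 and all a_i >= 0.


The number of degree-8 monomials in 4 variables is C(d+n-1, n-1).
= C(8+4-1, 4-1) = C(11, 3)
= 165

165


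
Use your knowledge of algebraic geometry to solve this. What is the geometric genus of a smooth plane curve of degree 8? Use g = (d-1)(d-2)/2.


Using the genus formula for smooth plane curves:
g = (d-1)(d-2)/2
g = (8-1)(8-2)/2
g = 7*6/2
g = 42/2 = 21

21


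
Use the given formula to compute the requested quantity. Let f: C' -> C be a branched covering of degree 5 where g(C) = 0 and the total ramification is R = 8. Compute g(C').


Riemann-Hurwitz formula: 2g' - 2 = d(2g - 2) + R
Given: d = 5, g = 0, R = 8
2g' - 2 = 5*(2*0 - 2) + 8
2g' - 2 = 5*(-2) + 8
2g' - 2 = -10 + 8 = -2
2g' = 0
g' = 0

0


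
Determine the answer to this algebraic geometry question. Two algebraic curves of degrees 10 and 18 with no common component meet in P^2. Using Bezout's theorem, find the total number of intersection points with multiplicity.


Bezout's theorem states the intersection count equals the product of degrees.
Intersection count = 10 * 18 = 180

180


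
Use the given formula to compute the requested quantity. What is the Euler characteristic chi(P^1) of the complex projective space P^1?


The complex projective space P^1 has one cell in each even real dimension 0, 2, ..., 2.
The cohomology groups are H^{2k}(P^1) = Z for k = 0,...,1, and 0 otherwise.
Euler characteristic = sum of Betti numbers = 1 per even-dimensional cohomology group.
chi(P^1) = 1 + 1 = 2

2


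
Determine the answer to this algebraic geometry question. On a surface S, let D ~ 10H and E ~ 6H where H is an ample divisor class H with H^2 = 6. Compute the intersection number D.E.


Using bilinearity of the intersection pairing on a surface S:
(aH).(bH) = ab * (H.H)
We have H^2 = 6.
D.E = (10H).(6H) = 10*6*6
= 60*6
= 360

360


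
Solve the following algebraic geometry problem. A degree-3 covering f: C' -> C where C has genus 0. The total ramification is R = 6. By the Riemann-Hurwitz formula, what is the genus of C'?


Riemann-Hurwitz formula: 2g' - 2 = d(2g - 2) + R
Given: d = 3, g = 0, R = 6
2g' - 2 = 3*(2*0 - 2) + 6
2g' - 2 = 3*(-2) + 6
2g' - 2 = -6 + 6 = 0
2g' = 2
g' = 1

1


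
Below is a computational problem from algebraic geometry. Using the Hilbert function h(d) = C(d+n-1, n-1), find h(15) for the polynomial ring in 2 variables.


The Hilbert function for the polynomial ring in 2 variables is:
h(d) = C(d+n-1, n-1)
h(15) = C(15+2-1, 2-1) = C(16, 1)
= 16! / (1! * 15!)
= 16

16


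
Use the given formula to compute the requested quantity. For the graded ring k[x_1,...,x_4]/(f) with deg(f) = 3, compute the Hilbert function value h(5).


For R = k[x_1,...,x_n]/(f) with f homogeneous of degree e:
The Hilbert series is (1 - t^e)/(1 - t)^n.
So h(d) = C(d+n-1, n-1) - C(d-e+n-1, n-1) for d >= e.
With n=4, e=3, d=5:
C(5+4-1, 4-1) = C(8, 3) = 56
C(5-3+4-1, 4-1) = C(5, 3) = 10
h(5) = 56 - 10 = 46

46


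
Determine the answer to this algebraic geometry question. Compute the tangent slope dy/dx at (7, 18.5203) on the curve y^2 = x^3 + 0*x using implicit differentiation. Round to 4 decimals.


Using implicit differentiation of y^2 = x^3 + 0*x:
2y * dy/dx = 3x^2 + 0
dy/dx = (3x^2 + 0)/(2y)
Numerator: 3*7^2 + 0 = 147
Denominator: 2*18.5203 = 37.0406
dy/dx = 147/37.0406 = 3.9686

3.9686


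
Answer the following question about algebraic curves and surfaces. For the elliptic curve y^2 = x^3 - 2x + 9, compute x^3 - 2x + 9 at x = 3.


Compute x^3 - 2x + 9 at x = 3:
x^3 = 3^3 = 27
(-2)*x = (-2)*3 = -6
Sum: 27 - 6 + 9 = 30

30


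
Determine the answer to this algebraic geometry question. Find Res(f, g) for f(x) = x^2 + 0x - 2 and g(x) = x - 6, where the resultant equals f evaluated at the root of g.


For Res(f, x - c), we evaluate f at x = c.
f(6) = 6^2 + 0*6 - 2
= 36 + 0 - 2
= 36 - 2 = 34
Res(f, g) = 34

34


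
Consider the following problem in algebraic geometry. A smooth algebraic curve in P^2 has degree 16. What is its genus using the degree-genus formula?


Using the genus formula for smooth plane curves:
g = (d-1)(d-2)/2
g = (16-1)(16-2)/2
g = 15*14/2
g = 210/2 = 105

105


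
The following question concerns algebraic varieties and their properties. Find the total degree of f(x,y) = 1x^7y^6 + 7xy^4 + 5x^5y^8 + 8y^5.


Examine each term for its total degree (sum of exponents).
  Term '1x^7y^6' has total degree 7+6 = 13.
  Term '7xy^4' has total degree 1+4 = 5.
  Term '5x^5y^8' has total degree 5+8 = 13.
  Term '8y^5' has total degree 0+5 = 5.
The maximum total degree among all terms is 13.

13


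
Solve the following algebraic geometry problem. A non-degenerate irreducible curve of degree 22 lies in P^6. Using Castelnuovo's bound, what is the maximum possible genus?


Castelnuovo's bound: write d - 1 = m(r-1) + epsilon with 0 <= epsilon < r-1.
d - 1 = 22 - 1 = 21
r - 1 = 6 - 1 = 5
21 = 4*5 + 1, so m = 4, epsilon = 1
pi(d, r) = m(m-1)(r-1)/2 + m*epsilon
= 4*3*5/2 + 4*1
= 60/2 + 4
= 30 + 4 = 34

34


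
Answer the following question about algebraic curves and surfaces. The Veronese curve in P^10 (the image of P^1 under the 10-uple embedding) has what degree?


The rational normal curve in P^10 is the image of P^1 under the 10-uple Veronese.
A general hyperplane in P^10 pulls back to a degree-10 form on P^1, which has 10 zeros,
so the curve meets a general hyperplane in 10 points. Degree = 10.

10


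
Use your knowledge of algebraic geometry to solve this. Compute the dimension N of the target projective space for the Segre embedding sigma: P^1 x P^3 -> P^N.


The Segre embedding maps P^m x P^n into P^N via
all products of coordinates from each factor.
N = (m+1)(n+1) - 1
N = (1+1)(3+1) - 1
N = 2*4 - 1
N = 8 - 1 = 7

7


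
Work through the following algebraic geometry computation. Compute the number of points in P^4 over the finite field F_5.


P^4(F_5) has (q^(n+1) - 1)/(q - 1) points.
= 5^4 + 5^3 + 5^2 + 5^1 + 5^0
= 625 + 125 + 25 + 5 + 1
= 781

781


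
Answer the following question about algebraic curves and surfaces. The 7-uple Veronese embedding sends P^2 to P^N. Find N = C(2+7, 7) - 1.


The Veronese embedding v_d: P^n -> P^N maps each point to all
degree-d monomials in n+1 homogeneous coordinates.
N = C(n+d, d) - 1
N = C(2+7, 7) - 1
N = C(9, 7) - 1
C(9, 7) = 36
N = 36 - 1 = 35

35


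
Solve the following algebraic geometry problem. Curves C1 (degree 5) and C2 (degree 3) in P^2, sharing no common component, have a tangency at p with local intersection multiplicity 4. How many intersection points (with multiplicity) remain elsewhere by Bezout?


By Bezout's theorem, the total intersection number is d1 * d2.
Total = 5 * 3 = 15
Intersection multiplicity at p = 4
Remaining intersections = 15 - 4 = 11

11


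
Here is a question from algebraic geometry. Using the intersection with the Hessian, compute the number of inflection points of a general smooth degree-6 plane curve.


For a general smooth plane curve C of degree d, the inflection points are
the intersection of C with its Hessian curve, which has degree 3(d-2).
By Bezout, the total intersection number is d * 3(d-2) = 6 * 12 = 72.
For a general curve every flex is ordinary, so each contributes
multiplicity 1 to C·Hess(C), and the number of distinct inflection
points is 3d(d-2).
Inflection points = 3*6*(6-2) = 3*6*4 = 72

72


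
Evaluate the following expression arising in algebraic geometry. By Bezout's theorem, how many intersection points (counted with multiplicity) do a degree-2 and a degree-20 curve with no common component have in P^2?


Bezout's theorem states the intersection count equals the product of degrees.
Intersection count = 2 * 20 = 40

40


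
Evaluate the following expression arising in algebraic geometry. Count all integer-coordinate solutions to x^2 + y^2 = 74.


Systematically check integer values of x where x^2 <= 74.
For each valid x, check if 74 - x^2 is a perfect square.
x=5: 74 - 25 = 49, sqrt = 7 (valid)
x=7: 74 - 49 = 25, sqrt = 5 (valid)
Total integer solutions found: 8

8


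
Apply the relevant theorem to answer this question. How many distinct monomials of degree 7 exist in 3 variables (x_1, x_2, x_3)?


The number of degree-7 monomials in 3 variables is C(d+n-1, n-1).
= C(7+3-1, 3-1) = C(9, 2)
= 36

36


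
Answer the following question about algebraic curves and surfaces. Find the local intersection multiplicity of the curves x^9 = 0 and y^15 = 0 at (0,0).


The intersection multiplicity of V(x^a) and V(y^b) at the origin is:
I(O; V(x^9), V(y^15)) = dim_k(k[x,y]/(x^9, y^15))
A basis for k[x,y]/(x^9, y^15) is the set of monomials x^i * y^j
where 0 <= i < 9 and 0 <= j < 15.
The number of such monomials is 9 * 15 = 135

135


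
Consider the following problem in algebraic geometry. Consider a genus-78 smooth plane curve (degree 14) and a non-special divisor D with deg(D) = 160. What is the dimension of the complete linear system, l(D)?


First, compute the genus of a smooth plane curve of degree 14:
g = (d-1)(d-2)/2 = (14-1)(14-2)/2 = 78
For a non-special divisor D (i.e., h^1(D) = 0), Riemann-Roch gives:
l(D) = deg(D) - g + 1
Since deg(D) = 160 >= 2g - 1 = 155, D is non-special.
l(D) = 160 - 78 + 1 = 83

83


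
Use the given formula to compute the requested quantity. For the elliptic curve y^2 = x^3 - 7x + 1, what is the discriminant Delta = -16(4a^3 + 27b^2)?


Compute each component:
4a^3 = 4*(-7)^3 = 4*(-343) = -1372
27b^2 = 27*1^2 = 27*1 = 27
4a^3 + 27b^2 = -1372 + 27 = -1345
Delta = -16*(-1345) = 21520

21520


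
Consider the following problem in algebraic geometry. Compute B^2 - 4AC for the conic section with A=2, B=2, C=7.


The discriminant of a conic Ax^2 + Bxy + Cy^2 + ... = 0 is B^2 - 4AC.
B^2 = 2^2 = 4
4AC = 4*2*7 = 56
Discriminant = 4 - 56 = -52

-52


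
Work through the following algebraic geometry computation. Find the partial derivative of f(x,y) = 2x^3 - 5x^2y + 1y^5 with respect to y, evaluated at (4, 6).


df/dy = (-5)*x^2 + 5*1*y^4
At (4,6): (-5)*4^2 + 5*1*6^4
= -80 + 6480
= 6400

6400


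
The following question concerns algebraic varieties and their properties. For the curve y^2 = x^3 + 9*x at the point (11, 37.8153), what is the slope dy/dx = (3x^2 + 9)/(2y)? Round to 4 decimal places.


Using implicit differentiation of y^2 = x^3 + 9*x:
2y * dy/dx = 3x^2 + 9
dy/dx = (3x^2 + 9)/(2y)
Numerator: 3*11^2 + 9 = 372
Denominator: 2*37.8153 = 75.6306
dy/dx = 372/75.6306 = 4.9186

4.9186


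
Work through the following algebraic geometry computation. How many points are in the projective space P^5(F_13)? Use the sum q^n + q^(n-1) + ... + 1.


P^5(F_13) has (q^(n+1) - 1)/(q - 1) points.
= 13^5 + 13^4 + 13^3 + 13^2 + 13^1 + 13^0
= 371293 + 28561 + 2197 + 169 + 13 + 1
= 402234

402234


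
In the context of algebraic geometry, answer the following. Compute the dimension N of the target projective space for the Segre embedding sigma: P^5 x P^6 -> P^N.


The Segre embedding maps P^m x P^n into P^N via
all products of coordinates from each factor.
N = (m+1)(n+1) - 1
N = (5+1)(6+1) - 1
N = 6*7 - 1
N = 42 - 1 = 41

41


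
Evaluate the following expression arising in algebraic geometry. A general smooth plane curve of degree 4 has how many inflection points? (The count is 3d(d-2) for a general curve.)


For a general smooth plane curve C of degree d, the inflection points are
the intersection of C with its Hessian curve, which has degree 3(d-2).
By Bezout, the total intersection number is d * 3(d-2) = 4 * 6 = 24.
For a general curve every flex is ordinary, so each contributes
multiplicity 1 to C·Hess(C), and the number of distinct inflection
points is 3d(d-2).
Inflection points = 3*4*(4-2) = 3*4*2 = 24

24


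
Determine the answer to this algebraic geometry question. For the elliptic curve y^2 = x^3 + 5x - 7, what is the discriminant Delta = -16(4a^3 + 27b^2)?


Compute each component:
4a^3 = 4*5^3 = 4*125 = 500
27b^2 = 27*(-7)^2 = 27*49 = 1323
4a^3 + 27b^2 = 500 + 1323 = 1823
Delta = -16*1823 = -29168

-29168


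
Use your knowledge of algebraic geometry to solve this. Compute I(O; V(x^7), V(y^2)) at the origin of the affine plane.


The intersection multiplicity of V(x^a) and V(y^b) at the origin is:
I(O; V(x^7), V(y^2)) = dim_k(k[x,y]/(x^7, y^2))
A basis for k[x,y]/(x^7, y^2) is the set of monomials x^i * y^j
where 0 <= i < 7 and 0 <= j < 2.
The number of such monomials is 7 * 2 = 14

14


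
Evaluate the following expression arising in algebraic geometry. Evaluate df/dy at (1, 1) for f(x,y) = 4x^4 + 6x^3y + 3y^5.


df/dy = 6*x^3 + 5*3*y^4
At (1,1): 6*1^3 + 5*3*1^4
= 6 + 15
= 21

21


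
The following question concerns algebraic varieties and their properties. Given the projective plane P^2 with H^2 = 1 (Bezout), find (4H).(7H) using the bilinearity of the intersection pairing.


Using bilinearity of the intersection pairing on the projective plane P^2:
(aH).(bH) = ab * (H.H)
We have H^2 = 1 (Bezout).
D.E = (4H).(7H) = 4*7*1
= 28*1
= 28

28


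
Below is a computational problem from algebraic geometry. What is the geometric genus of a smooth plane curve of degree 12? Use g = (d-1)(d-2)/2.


Using the genus formula for smooth plane curves:
g = (d-1)(d-2)/2
g = (12-1)(12-2)/2
g = 11*10/2
g = 110/2 = 55

55


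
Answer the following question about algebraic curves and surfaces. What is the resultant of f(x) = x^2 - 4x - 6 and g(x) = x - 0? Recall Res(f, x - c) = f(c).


For Res(f, x - c), we evaluate f at x = c.
f(0) = 0^2 - 4*0 - 6
= 0 + 0 - 6
= 0 - 6 = -6
Res(f, g) = -6

-6


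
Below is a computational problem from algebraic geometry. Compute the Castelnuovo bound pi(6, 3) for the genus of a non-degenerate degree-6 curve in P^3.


Castelnuovo's bound: write d - 1 = m(r-1) + epsilon with 0 <= epsilon < r-1.
d - 1 = 6 - 1 = 5
r - 1 = 3 - 1 = 2
5 = 2*2 + 1, so m = 2, epsilon = 1
pi(d, r) = m(m-1)(r-1)/2 + m*epsilon
= 2*1*2/2 + 2*1
= 4/2 + 2
= 2 + 2 = 4

4


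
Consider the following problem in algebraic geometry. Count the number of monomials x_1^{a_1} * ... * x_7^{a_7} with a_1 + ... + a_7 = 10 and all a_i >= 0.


The number of degree-10 monomials in 7 variables is C(d+n-1, n-1).
= C(10+7-1, 7-1) = C(16, 6)
= 8008

8008


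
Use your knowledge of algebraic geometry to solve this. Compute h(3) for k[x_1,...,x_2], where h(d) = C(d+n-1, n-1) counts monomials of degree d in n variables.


The Hilbert function for the polynomial ring in 2 variables is:
h(d) = C(d+n-1, n-1)
h(3) = C(3+2-1, 2-1) = C(4, 1)
= 4! / (1! * 3!)
= 4

4


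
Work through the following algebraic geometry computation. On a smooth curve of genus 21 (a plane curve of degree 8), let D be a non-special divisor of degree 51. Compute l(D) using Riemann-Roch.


First, compute the genus of a smooth plane curve of degree 8:
g = (d-1)(d-2)/2 = (8-1)(8-2)/2 = 21
For a non-special divisor D (i.e., h^1(D) = 0), Riemann-Roch gives:
l(D) = deg(D) - g + 1
Since deg(D) = 51 >= 2g - 1 = 41, D is non-special.
l(D) = 51 - 21 + 1 = 31

31
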